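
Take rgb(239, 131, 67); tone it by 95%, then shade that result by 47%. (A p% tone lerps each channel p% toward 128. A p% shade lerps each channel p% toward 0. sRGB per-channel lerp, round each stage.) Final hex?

#474442

Per channel, c → c + 0.95(128 − c):
  R: 239 + 0.95×(128−239) = 239 − 105.45 = 133.55 → 134
  G: 131 + 0.95×(128−131) = 131 − 2.85 = 128.15 → 128
  B: 67 + 0.95×(128−67) = 67 + 57.95 = 124.95 → 125
After the tone: rgb(134, 128, 125) = #86807d.
Lerp each channel 47% toward 0:
  R: 134 + 0.47×(0−134) = 134 − 62.98 = 71.02 → 71
  G: 128 + 0.47×(0−128) = 128 − 60.16 = 67.84 → 68
  B: 125 + 0.47×(0−125) = 125 − 58.75 = 66.25 → 66
rgb(71, 68, 66) = #474442.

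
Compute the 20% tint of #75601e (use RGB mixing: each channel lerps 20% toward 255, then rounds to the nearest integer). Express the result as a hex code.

#91804b

#75601e is rgb(117, 96, 30).
Lerp each channel 20% toward 255:
  R: 117 + 27.6 = 144.6 → 145
  G: 96 + 0.2×(255−96) = 96 + 31.8 = 127.8 → 128
  B: 30 + 45 = 75 → 75
rgb(145, 128, 75) = #91804b.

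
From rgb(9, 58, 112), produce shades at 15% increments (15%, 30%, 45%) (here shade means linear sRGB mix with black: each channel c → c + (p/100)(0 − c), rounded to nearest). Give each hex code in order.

#08315F, #06294E, #05203E

15%: (9 − 1.35 = 7.65→8, 58 − 8.7 = 49.3→49, 112 − 16.8 = 95.2→95) → #08315F
30%: (9 − 2.7 = 6.3→6, 58 − 17.4 = 40.6→41, 112 − 33.6 = 78.4→78) → #06294E
45%: (9 − 4.05 = 4.95→5, 58 − 26.1 = 31.9→32, 112 − 50.4 = 61.6→62) → #05203E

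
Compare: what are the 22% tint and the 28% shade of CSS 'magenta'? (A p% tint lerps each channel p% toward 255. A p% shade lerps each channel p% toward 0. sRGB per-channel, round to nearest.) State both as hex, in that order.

CSS magenta is rgb(255, 0, 255).
22% tint:
  R: 255 + 0.22×(255−255) = 255 + 0 = 255 → 255
  G: 0 + 0.22×(255−0) = 0 + 56.1 = 56.1 → 56
  B: 255 + 0.22×(255−255) = 255 + 0 = 255 → 255
  → #ff38ff
28% shade:
  R: 255 − 71.4 = 183.6 → 184
  G: 0 + 0 = 0 → 0
  B: 255 + 0.28×(0−255) = 255 − 71.4 = 183.6 → 184
  → #b800b8

#ff38ff, #b800b8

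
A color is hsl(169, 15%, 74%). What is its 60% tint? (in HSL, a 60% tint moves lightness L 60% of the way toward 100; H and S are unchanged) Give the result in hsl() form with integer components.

hsl(169, 15%, 90%)

L moves 60% from 74 toward 100: 74 + 15.6 = 89.6 → 90.
H and S are unchanged.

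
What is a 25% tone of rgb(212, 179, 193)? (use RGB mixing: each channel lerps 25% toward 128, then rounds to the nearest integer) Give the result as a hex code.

#bfa6b1

A 25% tone moves each channel 25% toward 128:
  R: 212 − 21 = 191 → 191
  G: 179 − 12.75 = 166.25 → 166
  B: 193 + 0.25×(128−193) = 193 − 16.25 = 176.75 → 177
rgb(191, 166, 177) = #bfa6b1.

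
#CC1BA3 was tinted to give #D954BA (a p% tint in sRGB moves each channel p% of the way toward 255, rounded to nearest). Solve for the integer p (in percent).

25%

#CC1BA3 is rgb(204, 27, 163); #D954BA is rgb(217, 84, 186).
On the G channel (widest range): 84 ≈ 27 + (p/100)(255 − 27), so p ≈ 100×(84 − 27)/(255 − 27) = 5700/228 = 25.00.
p = 25 reproduces all three channels after rounding.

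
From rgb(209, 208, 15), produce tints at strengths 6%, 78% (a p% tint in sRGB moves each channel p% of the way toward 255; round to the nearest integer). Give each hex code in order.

6%: (209 + 2.76 = 211.76→212, 208 + 2.82 = 210.82→211, 15 + 14.4 = 29.4→29) → #d4d31d
78%: (209 + 35.88 = 244.88→245, 208 + 36.66 = 244.66→245, 15 + 187.2 = 202.2→202) → #f5f5ca

#d4d31d, #f5f5ca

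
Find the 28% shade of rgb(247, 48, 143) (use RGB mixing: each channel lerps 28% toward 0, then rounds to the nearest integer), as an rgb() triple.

A 28% shade moves each channel 28% toward 0:
  R: 247 + 0.28×(0−247) = 247 − 69.16 = 177.84 → 178
  G: 48 + 0.28×(0−48) = 48 − 13.44 = 34.56 → 35
  B: 143 + 0.28×(0−143) = 143 − 40.04 = 102.96 → 103

rgb(178, 35, 103)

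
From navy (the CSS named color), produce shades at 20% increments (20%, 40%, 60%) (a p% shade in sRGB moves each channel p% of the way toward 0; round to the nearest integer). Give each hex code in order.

CSS navy is rgb(0, 0, 128).
20%: (0→0, 0→0, 128 − 25.6 = 102.4→102) → #000066
40%: (0→0, 0→0, 128 − 51.2 = 76.8→77) → #00004d
60%: (0→0, 0→0, 128 − 76.8 = 51.2→51) → #000033

#000066, #00004d, #000033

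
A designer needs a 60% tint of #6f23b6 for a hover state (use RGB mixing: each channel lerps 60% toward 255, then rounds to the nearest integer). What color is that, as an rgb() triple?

rgb(197, 167, 226)

#6f23b6 is rgb(111, 35, 182).
Per channel, c → c + 0.6(255 − c):
  R: 111 + 0.6×(255−111) = 111 + 86.4 = 197.4 → 197
  G: 35 + 0.6×(255−35) = 35 + 132 = 167 → 167
  B: 182 + 0.6×(255−182) = 182 + 43.8 = 225.8 → 226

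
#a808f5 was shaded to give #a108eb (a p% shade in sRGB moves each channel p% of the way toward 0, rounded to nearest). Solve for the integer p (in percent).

4%

#a808f5 is rgb(168, 8, 245); #a108eb is rgb(161, 8, 235).
On the B channel (widest range): 235 ≈ 245 + (p/100)(0 − 245), so p ≈ 100×(235 − 245)/(0 − 245) = -1000/-245 = 4.08.
p = 4 reproduces all three channels after rounding.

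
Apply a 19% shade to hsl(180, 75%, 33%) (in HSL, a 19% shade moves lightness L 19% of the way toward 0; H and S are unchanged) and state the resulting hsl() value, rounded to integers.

hsl(180, 75%, 27%)

L moves 19% from 33 toward 0: 33 − 6.27 = 26.73 → 27.
H and S are unchanged.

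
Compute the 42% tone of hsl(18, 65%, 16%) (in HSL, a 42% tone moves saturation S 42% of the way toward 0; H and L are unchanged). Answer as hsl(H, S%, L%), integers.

S moves 42% from 65 toward 0: 65 − 27.3 = 37.7 → 38.
H and L are unchanged.

hsl(18, 38%, 16%)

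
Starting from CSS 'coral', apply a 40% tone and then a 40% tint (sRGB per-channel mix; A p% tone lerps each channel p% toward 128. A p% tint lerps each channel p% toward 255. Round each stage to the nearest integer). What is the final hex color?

#E0B2A1

CSS coral is rgb(255, 127, 80).
Per channel, c → c + 0.4(128 − c):
  R: 255 − 50.8 = 204.2 → 204
  G: 127 + 0.4 = 127.4 → 127
  B: 80 + 19.2 = 99.2 → 99
After the tone: rgb(204, 127, 99) = #CC7F63.
Lerp each channel 40% toward 255:
  R: 204 + 0.4×(255−204) = 204 + 20.4 = 224.4 → 224
  G: 127 + 0.4×(255−127) = 127 + 51.2 = 178.2 → 178
  B: 99 + 62.4 = 161.4 → 161
rgb(224, 178, 161) = #E0B2A1.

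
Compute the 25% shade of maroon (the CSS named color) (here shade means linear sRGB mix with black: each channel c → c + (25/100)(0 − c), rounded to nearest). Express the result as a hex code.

#600000

CSS maroon is rgb(128, 0, 0).
Lerp each channel 25% toward 0:
  R: 128 + 0.25×(0−128) = 128 − 32 = 96 → 96
  G: 0 + 0 = 0 → 0
  B: 0 + 0 = 0 → 0
rgb(96, 0, 0) = #600000.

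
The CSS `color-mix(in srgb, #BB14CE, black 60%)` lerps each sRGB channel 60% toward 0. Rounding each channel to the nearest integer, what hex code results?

#BB14CE is rgb(187, 20, 206).
Lerp each channel 60% toward 0:
  R: 187 + 0.6×(0−187) = 187 − 112.2 = 74.8 → 75
  G: 20 + 0.6×(0−20) = 20 − 12 = 8 → 8
  B: 206 + 0.6×(0−206) = 206 − 123.6 = 82.4 → 82
rgb(75, 8, 82) = #4B0852.

#4B0852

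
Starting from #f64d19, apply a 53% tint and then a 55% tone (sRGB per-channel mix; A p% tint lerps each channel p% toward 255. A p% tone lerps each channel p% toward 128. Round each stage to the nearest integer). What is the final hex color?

#b79389

#f64d19 is rgb(246, 77, 25).
Lerp each channel 53% toward 255:
  R: 246 + 4.77 = 250.77 → 251
  G: 77 + 0.53×(255−77) = 77 + 94.34 = 171.34 → 171
  B: 25 + 0.53×(255−25) = 25 + 121.9 = 146.9 → 147
After the tint: rgb(251, 171, 147) = #fbab93.
Lerp each channel 55% toward 128:
  R: 251 − 67.65 = 183.35 → 183
  G: 171 + 0.55×(128−171) = 171 − 23.65 = 147.35 → 147
  B: 147 + 0.55×(128−147) = 147 − 10.45 = 136.55 → 137
rgb(183, 147, 137) = #b79389.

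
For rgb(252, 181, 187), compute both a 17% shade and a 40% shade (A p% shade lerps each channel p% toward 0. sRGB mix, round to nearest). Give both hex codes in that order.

17% shade:
  R: 252 − 42.84 = 209.16 → 209
  G: 181 + 0.17×(0−181) = 181 − 30.77 = 150.23 → 150
  B: 187 − 31.79 = 155.21 → 155
  → #d1969b
40% shade:
  R: 252 − 100.8 = 151.2 → 151
  G: 181 + 0.4×(0−181) = 181 − 72.4 = 108.6 → 109
  B: 187 − 74.8 = 112.2 → 112
  → #976d70

#d1969b, #976d70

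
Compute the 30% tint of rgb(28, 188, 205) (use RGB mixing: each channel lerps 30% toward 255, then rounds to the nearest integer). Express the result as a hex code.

Lerp each channel 30% toward 255:
  R: 28 + 0.3×(255−28) = 28 + 68.1 = 96.1 → 96
  G: 188 + 20.1 = 208.1 → 208
  B: 205 + 15 = 220 → 220
rgb(96, 208, 220) = #60D0DC.

#60D0DC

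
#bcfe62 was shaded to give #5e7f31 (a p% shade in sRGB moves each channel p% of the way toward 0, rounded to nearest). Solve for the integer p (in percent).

50%

#bcfe62 is rgb(188, 254, 98); #5e7f31 is rgb(94, 127, 49).
On the G channel (widest range): 127 ≈ 254 + (p/100)(0 − 254), so p ≈ 100×(127 − 254)/(0 − 254) = -12700/-254 = 50.00.
p = 50 reproduces all three channels after rounding.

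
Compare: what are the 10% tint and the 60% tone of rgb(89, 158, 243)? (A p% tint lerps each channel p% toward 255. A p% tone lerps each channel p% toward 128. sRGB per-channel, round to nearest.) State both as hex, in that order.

10% tint:
  R: 89 + 16.6 = 105.6 → 106
  G: 158 + 9.7 = 167.7 → 168
  B: 243 + 1.2 = 244.2 → 244
  → #6AA8F4
60% tone:
  R: 89 + 0.6×(128−89) = 89 + 23.4 = 112.4 → 112
  G: 158 − 18 = 140 → 140
  B: 243 + 0.6×(128−243) = 243 − 69 = 174 → 174
  → #708CAE

#6AA8F4, #708CAE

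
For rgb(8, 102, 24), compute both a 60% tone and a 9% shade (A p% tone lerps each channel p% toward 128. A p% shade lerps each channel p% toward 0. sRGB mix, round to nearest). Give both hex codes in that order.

#507656, #075d16

60% tone:
  R: 8 + 0.6×(128−8) = 8 + 72 = 80 → 80
  G: 102 + 15.6 = 117.6 → 118
  B: 24 + 0.6×(128−24) = 24 + 62.4 = 86.4 → 86
  → #507656
9% shade:
  R: 8 + 0.09×(0−8) = 8 − 0.72 = 7.28 → 7
  G: 102 + 0.09×(0−102) = 102 − 9.18 = 92.82 → 93
  B: 24 + 0.09×(0−24) = 24 − 2.16 = 21.84 → 22
  → #075d16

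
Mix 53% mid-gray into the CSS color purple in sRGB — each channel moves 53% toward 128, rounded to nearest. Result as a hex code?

CSS purple is rgb(128, 0, 128).
A 53% tone moves each channel 53% toward 128:
  R: 128 + 0 = 128 → 128
  G: 0 + 0.53×(128−0) = 0 + 67.84 = 67.84 → 68
  B: 128 + 0 = 128 → 128
rgb(128, 68, 128) = #804480.

#804480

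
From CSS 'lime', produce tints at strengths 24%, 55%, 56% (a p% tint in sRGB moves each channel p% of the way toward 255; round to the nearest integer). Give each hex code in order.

CSS lime is rgb(0, 255, 0).
24%: (0 + 61.2 = 61.2→61, 255→255, 0 + 61.2 = 61.2→61) → #3DFF3D
55%: (0 + 140.25 = 140.25→140, 255→255, 0 + 140.25 = 140.25→140) → #8CFF8C
56%: (0 + 142.8 = 142.8→143, 255→255, 0 + 142.8 = 142.8→143) → #8FFF8F

#3DFF3D, #8CFF8C, #8FFF8F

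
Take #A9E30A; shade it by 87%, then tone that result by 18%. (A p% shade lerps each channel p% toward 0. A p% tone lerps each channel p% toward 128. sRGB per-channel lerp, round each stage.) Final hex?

#A9E30A is rgb(169, 227, 10).
Lerp each channel 87% toward 0:
  R: 169 − 147.03 = 21.97 → 22
  G: 227 − 197.49 = 29.51 → 30
  B: 10 − 8.7 = 1.3 → 1
After the shade: rgb(22, 30, 1) = #161E01.
Lerp each channel 18% toward 128:
  R: 22 + 0.18×(128−22) = 22 + 19.08 = 41.08 → 41
  G: 30 + 17.64 = 47.64 → 48
  B: 1 + 0.18×(128−1) = 1 + 22.86 = 23.86 → 24
rgb(41, 48, 24) = #293018.

#293018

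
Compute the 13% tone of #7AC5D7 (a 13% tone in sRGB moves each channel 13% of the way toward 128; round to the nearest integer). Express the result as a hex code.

#7AC5D7 is rgb(122, 197, 215).
A 13% tone moves each channel 13% toward 128:
  R: 122 + 0.13×(128−122) = 122 + 0.78 = 122.78 → 123
  G: 197 + 0.13×(128−197) = 197 − 8.97 = 188.03 → 188
  B: 215 + 0.13×(128−215) = 215 − 11.31 = 203.69 → 204
rgb(123, 188, 204) = #7BBCCC.

#7BBCCC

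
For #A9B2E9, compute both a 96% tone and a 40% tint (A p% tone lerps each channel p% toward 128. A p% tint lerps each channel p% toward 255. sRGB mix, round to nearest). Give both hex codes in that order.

#828284, #CBD1F2

#A9B2E9 is rgb(169, 178, 233).
96% tone:
  R: 169 + 0.96×(128−169) = 169 − 39.36 = 129.64 → 130
  G: 178 + 0.96×(128−178) = 178 − 48 = 130 → 130
  B: 233 + 0.96×(128−233) = 233 − 100.8 = 132.2 → 132
  → #828284
40% tint:
  R: 169 + 0.4×(255−169) = 169 + 34.4 = 203.4 → 203
  G: 178 + 0.4×(255−178) = 178 + 30.8 = 208.8 → 209
  B: 233 + 0.4×(255−233) = 233 + 8.8 = 241.8 → 242
  → #CBD1F2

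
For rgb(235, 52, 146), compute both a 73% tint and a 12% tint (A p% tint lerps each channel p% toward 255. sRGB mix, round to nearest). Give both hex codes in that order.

#FAC8E2, #ED4C9F

73% tint:
  R: 235 + 14.6 = 249.6 → 250
  G: 52 + 0.73×(255−52) = 52 + 148.19 = 200.19 → 200
  B: 146 + 79.57 = 225.57 → 226
  → #FAC8E2
12% tint:
  R: 235 + 0.12×(255−235) = 235 + 2.4 = 237.4 → 237
  G: 52 + 24.36 = 76.36 → 76
  B: 146 + 13.08 = 159.08 → 159
  → #ED4C9F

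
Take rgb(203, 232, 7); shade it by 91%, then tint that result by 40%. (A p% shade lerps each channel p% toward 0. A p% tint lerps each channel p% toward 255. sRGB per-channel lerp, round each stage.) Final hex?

A 91% shade moves each channel 91% toward 0:
  R: 203 + 0.91×(0−203) = 203 − 184.73 = 18.27 → 18
  G: 232 + 0.91×(0−232) = 232 − 211.12 = 20.88 → 21
  B: 7 + 0.91×(0−7) = 7 − 6.37 = 0.63 → 1
After the shade: rgb(18, 21, 1) = #121501.
Per channel, c → c + 0.4(255 − c):
  R: 18 + 0.4×(255−18) = 18 + 94.8 = 112.8 → 113
  G: 21 + 0.4×(255−21) = 21 + 93.6 = 114.6 → 115
  B: 1 + 0.4×(255−1) = 1 + 101.6 = 102.6 → 103
rgb(113, 115, 103) = #717367.

#717367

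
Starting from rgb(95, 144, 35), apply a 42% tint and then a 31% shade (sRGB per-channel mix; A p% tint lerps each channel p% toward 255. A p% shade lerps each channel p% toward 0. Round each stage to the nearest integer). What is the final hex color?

Lerp each channel 42% toward 255:
  R: 95 + 67.2 = 162.2 → 162
  G: 144 + 0.42×(255−144) = 144 + 46.62 = 190.62 → 191
  B: 35 + 92.4 = 127.4 → 127
After the tint: rgb(162, 191, 127) = #A2BF7F.
Per channel, c → c + 0.31(0 − c):
  R: 162 + 0.31×(0−162) = 162 − 50.22 = 111.78 → 112
  G: 191 + 0.31×(0−191) = 191 − 59.21 = 131.79 → 132
  B: 127 − 39.37 = 87.63 → 88
rgb(112, 132, 88) = #708458.

#708458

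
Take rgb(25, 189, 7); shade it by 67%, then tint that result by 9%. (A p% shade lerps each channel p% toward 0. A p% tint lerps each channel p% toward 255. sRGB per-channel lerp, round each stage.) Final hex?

#1e4f19

A 67% shade moves each channel 67% toward 0:
  R: 25 + 0.67×(0−25) = 25 − 16.75 = 8.25 → 8
  G: 189 + 0.67×(0−189) = 189 − 126.63 = 62.37 → 62
  B: 7 + 0.67×(0−7) = 7 − 4.69 = 2.31 → 2
After the shade: rgb(8, 62, 2) = #083e02.
Per channel, c → c + 0.09(255 − c):
  R: 8 + 0.09×(255−8) = 8 + 22.23 = 30.23 → 30
  G: 62 + 17.37 = 79.37 → 79
  B: 2 + 22.77 = 24.77 → 25
rgb(30, 79, 25) = #1e4f19.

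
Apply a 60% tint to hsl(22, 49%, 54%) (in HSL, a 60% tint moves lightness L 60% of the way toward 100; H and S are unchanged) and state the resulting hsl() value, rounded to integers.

hsl(22, 49%, 82%)

L moves 60% from 54 toward 100: 54 + 27.6 = 81.6 → 82.
H and S are unchanged.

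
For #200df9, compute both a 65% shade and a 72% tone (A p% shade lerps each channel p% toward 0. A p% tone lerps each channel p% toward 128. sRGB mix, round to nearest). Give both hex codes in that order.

#0b0557, #6560a2

#200df9 is rgb(32, 13, 249).
65% shade:
  R: 32 − 20.8 = 11.2 → 11
  G: 13 − 8.45 = 4.55 → 5
  B: 249 + 0.65×(0−249) = 249 − 161.85 = 87.15 → 87
  → #0b0557
72% tone:
  R: 32 + 0.72×(128−32) = 32 + 69.12 = 101.12 → 101
  G: 13 + 0.72×(128−13) = 13 + 82.8 = 95.8 → 96
  B: 249 + 0.72×(128−249) = 249 − 87.12 = 161.88 → 162
  → #6560a2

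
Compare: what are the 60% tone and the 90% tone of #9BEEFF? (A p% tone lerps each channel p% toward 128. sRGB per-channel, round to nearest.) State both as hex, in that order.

#9BEEFF is rgb(155, 238, 255).
60% tone:
  R: 155 + 0.6×(128−155) = 155 − 16.2 = 138.8 → 139
  G: 238 − 66 = 172 → 172
  B: 255 + 0.6×(128−255) = 255 − 76.2 = 178.8 → 179
  → #8BACB3
90% tone:
  R: 155 − 24.3 = 130.7 → 131
  G: 238 − 99 = 139 → 139
  B: 255 + 0.9×(128−255) = 255 − 114.3 = 140.7 → 141
  → #838B8D

#8BACB3, #838B8D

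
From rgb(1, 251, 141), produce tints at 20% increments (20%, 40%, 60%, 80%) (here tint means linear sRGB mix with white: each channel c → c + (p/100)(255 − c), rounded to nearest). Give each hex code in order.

20%: (1 + 50.8 = 51.8→52, 251 + 0.8 = 251.8→252, 141 + 22.8 = 163.8→164) → #34fca4
40%: (1 + 101.6 = 102.6→103, 251 + 1.6 = 252.6→253, 141 + 45.6 = 186.6→187) → #67fdbb
60%: (1 + 152.4 = 153.4→153, 251 + 2.4 = 253.4→253, 141 + 68.4 = 209.4→209) → #99fdd1
80%: (1 + 203.2 = 204.2→204, 251 + 3.2 = 254.2→254, 141 + 91.2 = 232.2→232) → #ccfee8

#34fca4, #67fdbb, #99fdd1, #ccfee8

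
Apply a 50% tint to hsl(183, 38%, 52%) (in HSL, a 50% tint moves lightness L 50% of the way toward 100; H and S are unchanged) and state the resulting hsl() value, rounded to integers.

L moves 50% from 52 toward 100: 52 + 24 = 76 → 76.
H and S are unchanged.

hsl(183, 38%, 76%)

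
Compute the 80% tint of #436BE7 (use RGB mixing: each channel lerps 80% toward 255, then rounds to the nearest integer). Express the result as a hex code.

#D9E1FA

#436BE7 is rgb(67, 107, 231).
An 80% tint moves each channel 80% toward 255:
  R: 67 + 150.4 = 217.4 → 217
  G: 107 + 0.8×(255−107) = 107 + 118.4 = 225.4 → 225
  B: 231 + 19.2 = 250.2 → 250
rgb(217, 225, 250) = #D9E1FA.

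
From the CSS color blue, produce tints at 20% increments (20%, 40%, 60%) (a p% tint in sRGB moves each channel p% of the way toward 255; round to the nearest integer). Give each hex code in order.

CSS blue is rgb(0, 0, 255).
20%: (0 + 51 = 51→51, 0 + 51 = 51→51, 255→255) → #3333FF
40%: (0 + 102 = 102→102, 0 + 102 = 102→102, 255→255) → #6666FF
60%: (0 + 153 = 153→153, 0 + 153 = 153→153, 255→255) → #9999FF

#3333FF, #6666FF, #9999FF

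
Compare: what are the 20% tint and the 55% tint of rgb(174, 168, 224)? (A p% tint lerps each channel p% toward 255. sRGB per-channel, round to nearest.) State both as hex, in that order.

20% tint:
  R: 174 + 16.2 = 190.2 → 190
  G: 168 + 0.2×(255−168) = 168 + 17.4 = 185.4 → 185
  B: 224 + 6.2 = 230.2 → 230
  → #BEB9E6
55% tint:
  R: 174 + 0.55×(255−174) = 174 + 44.55 = 218.55 → 219
  G: 168 + 0.55×(255−168) = 168 + 47.85 = 215.85 → 216
  B: 224 + 0.55×(255−224) = 224 + 17.05 = 241.05 → 241
  → #DBD8F1

#BEB9E6, #DBD8F1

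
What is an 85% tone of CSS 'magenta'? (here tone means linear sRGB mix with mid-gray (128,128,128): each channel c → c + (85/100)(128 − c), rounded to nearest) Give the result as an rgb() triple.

rgb(147, 109, 147)

CSS magenta is rgb(255, 0, 255).
Per channel, c → c + 0.85(128 − c):
  R: 255 − 107.95 = 147.05 → 147
  G: 0 + 108.8 = 108.8 → 109
  B: 255 − 107.95 = 147.05 → 147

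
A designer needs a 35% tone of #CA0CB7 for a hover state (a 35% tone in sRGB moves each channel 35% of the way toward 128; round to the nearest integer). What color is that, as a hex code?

#CA0CB7 is rgb(202, 12, 183).
A 35% tone moves each channel 35% toward 128:
  R: 202 + 0.35×(128−202) = 202 − 25.9 = 176.1 → 176
  G: 12 + 0.35×(128−12) = 12 + 40.6 = 52.6 → 53
  B: 183 + 0.35×(128−183) = 183 − 19.25 = 163.75 → 164
rgb(176, 53, 164) = #B035A4.

#B035A4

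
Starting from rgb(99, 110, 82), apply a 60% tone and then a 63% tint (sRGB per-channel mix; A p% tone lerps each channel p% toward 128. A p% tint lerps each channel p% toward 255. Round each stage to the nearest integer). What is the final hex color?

Lerp each channel 60% toward 128:
  R: 99 + 0.6×(128−99) = 99 + 17.4 = 116.4 → 116
  G: 110 + 0.6×(128−110) = 110 + 10.8 = 120.8 → 121
  B: 82 + 27.6 = 109.6 → 110
After the tone: rgb(116, 121, 110) = #74796e.
Lerp each channel 63% toward 255:
  R: 116 + 0.63×(255−116) = 116 + 87.57 = 203.57 → 204
  G: 121 + 84.42 = 205.42 → 205
  B: 110 + 91.35 = 201.35 → 201
rgb(204, 205, 201) = #cccdc9.

#cccdc9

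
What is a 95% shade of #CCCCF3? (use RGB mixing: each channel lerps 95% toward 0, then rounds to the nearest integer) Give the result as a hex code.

#0A0A0C

#CCCCF3 is rgb(204, 204, 243).
A 95% shade moves each channel 95% toward 0:
  R: 204 + 0.95×(0−204) = 204 − 193.8 = 10.2 → 10
  G: 204 + 0.95×(0−204) = 204 − 193.8 = 10.2 → 10
  B: 243 + 0.95×(0−243) = 243 − 230.85 = 12.15 → 12
rgb(10, 10, 12) = #0A0A0C.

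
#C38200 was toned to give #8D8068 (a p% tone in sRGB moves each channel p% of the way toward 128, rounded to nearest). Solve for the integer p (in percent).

81%

#C38200 is rgb(195, 130, 0); #8D8068 is rgb(141, 128, 104).
On the B channel (widest range): 104 ≈ 0 + (p/100)(128 − 0), so p ≈ 100×(104 − 0)/(128 − 0) = 10400/128 = 81.25.
p = 81 reproduces all three channels after rounding.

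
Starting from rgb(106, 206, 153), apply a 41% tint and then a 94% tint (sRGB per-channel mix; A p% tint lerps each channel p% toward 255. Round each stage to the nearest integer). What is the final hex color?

A 41% tint moves each channel 41% toward 255:
  R: 106 + 61.09 = 167.09 → 167
  G: 206 + 0.41×(255−206) = 206 + 20.09 = 226.09 → 226
  B: 153 + 0.41×(255−153) = 153 + 41.82 = 194.82 → 195
After the tint: rgb(167, 226, 195) = #a7e2c3.
A 94% tint moves each channel 94% toward 255:
  R: 167 + 82.72 = 249.72 → 250
  G: 226 + 0.94×(255−226) = 226 + 27.26 = 253.26 → 253
  B: 195 + 0.94×(255−195) = 195 + 56.4 = 251.4 → 251
rgb(250, 253, 251) = #fafdfb.

#fafdfb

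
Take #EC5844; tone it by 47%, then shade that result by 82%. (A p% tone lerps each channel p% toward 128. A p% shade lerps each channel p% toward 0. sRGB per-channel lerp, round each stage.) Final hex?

#EC5844 is rgb(236, 88, 68).
A 47% tone moves each channel 47% toward 128:
  R: 236 − 50.76 = 185.24 → 185
  G: 88 + 18.8 = 106.8 → 107
  B: 68 + 28.2 = 96.2 → 96
After the tone: rgb(185, 107, 96) = #B96B60.
An 82% shade moves each channel 82% toward 0:
  R: 185 − 151.7 = 33.3 → 33
  G: 107 − 87.74 = 19.26 → 19
  B: 96 + 0.82×(0−96) = 96 − 78.72 = 17.28 → 17
rgb(33, 19, 17) = #211311.

#211311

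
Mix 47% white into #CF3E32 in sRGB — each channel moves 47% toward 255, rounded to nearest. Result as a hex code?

#CF3E32 is rgb(207, 62, 50).
Per channel, c → c + 0.47(255 − c):
  R: 207 + 22.56 = 229.56 → 230
  G: 62 + 90.71 = 152.71 → 153
  B: 50 + 96.35 = 146.35 → 146
rgb(230, 153, 146) = #E69992.

#E69992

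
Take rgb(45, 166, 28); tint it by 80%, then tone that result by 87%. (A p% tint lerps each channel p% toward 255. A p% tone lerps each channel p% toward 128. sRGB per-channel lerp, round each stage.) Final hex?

Lerp each channel 80% toward 255:
  R: 45 + 168 = 213 → 213
  G: 166 + 0.8×(255−166) = 166 + 71.2 = 237.2 → 237
  B: 28 + 0.8×(255−28) = 28 + 181.6 = 209.6 → 210
After the tint: rgb(213, 237, 210) = #D5EDD2.
Per channel, c → c + 0.87(128 − c):
  R: 213 + 0.87×(128−213) = 213 − 73.95 = 139.05 → 139
  G: 237 − 94.83 = 142.17 → 142
  B: 210 − 71.34 = 138.66 → 139
rgb(139, 142, 139) = #8B8E8B.

#8B8E8B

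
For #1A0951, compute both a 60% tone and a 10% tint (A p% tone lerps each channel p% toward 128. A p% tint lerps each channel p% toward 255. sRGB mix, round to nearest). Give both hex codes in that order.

#1A0951 is rgb(26, 9, 81).
60% tone:
  R: 26 + 61.2 = 87.2 → 87
  G: 9 + 71.4 = 80.4 → 80
  B: 81 + 0.6×(128−81) = 81 + 28.2 = 109.2 → 109
  → #57506D
10% tint:
  R: 26 + 0.1×(255−26) = 26 + 22.9 = 48.9 → 49
  G: 9 + 0.1×(255−9) = 9 + 24.6 = 33.6 → 34
  B: 81 + 0.1×(255−81) = 81 + 17.4 = 98.4 → 98
  → #312262

#57506D, #312262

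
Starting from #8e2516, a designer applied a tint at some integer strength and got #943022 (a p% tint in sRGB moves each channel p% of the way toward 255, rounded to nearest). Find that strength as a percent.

#8e2516 is rgb(142, 37, 22); #943022 is rgb(148, 48, 34).
On the B channel (widest range): 34 ≈ 22 + (p/100)(255 − 22), so p ≈ 100×(34 − 22)/(255 − 22) = 1200/233 = 5.15.
p = 5 reproduces all three channels after rounding.

5%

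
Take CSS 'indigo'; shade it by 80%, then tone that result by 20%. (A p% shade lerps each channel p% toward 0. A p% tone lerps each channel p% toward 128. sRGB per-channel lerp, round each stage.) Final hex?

CSS indigo is rgb(75, 0, 130).
An 80% shade moves each channel 80% toward 0:
  R: 75 + 0.8×(0−75) = 75 − 60 = 15 → 15
  G: 0 + 0.8×(0−0) = 0 + 0 = 0 → 0
  B: 130 − 104 = 26 → 26
After the shade: rgb(15, 0, 26) = #0F001A.
Per channel, c → c + 0.2(128 − c):
  R: 15 + 0.2×(128−15) = 15 + 22.6 = 37.6 → 38
  G: 0 + 25.6 = 25.6 → 26
  B: 26 + 20.4 = 46.4 → 46
rgb(38, 26, 46) = #261A2E.

#261A2E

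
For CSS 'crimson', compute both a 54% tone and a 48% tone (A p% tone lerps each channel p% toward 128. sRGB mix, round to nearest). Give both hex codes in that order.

CSS crimson is rgb(220, 20, 60).
54% tone:
  R: 220 − 49.68 = 170.32 → 170
  G: 20 + 58.32 = 78.32 → 78
  B: 60 + 0.54×(128−60) = 60 + 36.72 = 96.72 → 97
  → #aa4e61
48% tone:
  R: 220 − 44.16 = 175.84 → 176
  G: 20 + 0.48×(128−20) = 20 + 51.84 = 71.84 → 72
  B: 60 + 0.48×(128−60) = 60 + 32.64 = 92.64 → 93
  → #b0485d

#aa4e61, #b0485d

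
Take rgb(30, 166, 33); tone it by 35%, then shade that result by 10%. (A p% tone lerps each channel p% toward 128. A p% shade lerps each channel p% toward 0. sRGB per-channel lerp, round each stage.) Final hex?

Per channel, c → c + 0.35(128 − c):
  R: 30 + 34.3 = 64.3 → 64
  G: 166 + 0.35×(128−166) = 166 − 13.3 = 152.7 → 153
  B: 33 + 0.35×(128−33) = 33 + 33.25 = 66.25 → 66
After the tone: rgb(64, 153, 66) = #409942.
A 10% shade moves each channel 10% toward 0:
  R: 64 + 0.1×(0−64) = 64 − 6.4 = 57.6 → 58
  G: 153 − 15.3 = 137.7 → 138
  B: 66 + 0.1×(0−66) = 66 − 6.6 = 59.4 → 59
rgb(58, 138, 59) = #3A8A3B.

#3A8A3B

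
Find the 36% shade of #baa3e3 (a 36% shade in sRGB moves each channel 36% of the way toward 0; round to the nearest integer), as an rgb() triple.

rgb(119, 104, 145)

#baa3e3 is rgb(186, 163, 227).
Lerp each channel 36% toward 0:
  R: 186 + 0.36×(0−186) = 186 − 66.96 = 119.04 → 119
  G: 163 − 58.68 = 104.32 → 104
  B: 227 + 0.36×(0−227) = 227 − 81.72 = 145.28 → 145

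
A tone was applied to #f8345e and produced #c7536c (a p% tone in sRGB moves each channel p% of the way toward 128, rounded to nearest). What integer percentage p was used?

#f8345e is rgb(248, 52, 94); #c7536c is rgb(199, 83, 108).
On the R channel (widest range): 199 ≈ 248 + (p/100)(128 − 248), so p ≈ 100×(199 − 248)/(128 − 248) = -4900/-120 = 40.83.
p = 41 reproduces all three channels after rounding.

41%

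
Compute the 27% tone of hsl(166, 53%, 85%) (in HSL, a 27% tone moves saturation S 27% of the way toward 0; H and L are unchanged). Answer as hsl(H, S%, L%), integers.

S moves 27% from 53 toward 0: 53 − 14.31 = 38.69 → 39.
H and L are unchanged.

hsl(166, 39%, 85%)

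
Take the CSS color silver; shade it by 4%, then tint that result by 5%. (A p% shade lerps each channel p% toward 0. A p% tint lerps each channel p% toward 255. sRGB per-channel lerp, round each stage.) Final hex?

#BCBCBC

CSS silver is rgb(192, 192, 192).
Per channel, c → c + 0.04(0 − c):
  R: 192 + 0.04×(0−192) = 192 − 7.68 = 184.32 → 184
  G: 192 − 7.68 = 184.32 → 184
  B: 192 − 7.68 = 184.32 → 184
After the shade: rgb(184, 184, 184) = #B8B8B8.
Per channel, c → c + 0.05(255 − c):
  R: 184 + 3.55 = 187.55 → 188
  G: 184 + 3.55 = 187.55 → 188
  B: 184 + 3.55 = 187.55 → 188
rgb(188, 188, 188) = #BCBCBC.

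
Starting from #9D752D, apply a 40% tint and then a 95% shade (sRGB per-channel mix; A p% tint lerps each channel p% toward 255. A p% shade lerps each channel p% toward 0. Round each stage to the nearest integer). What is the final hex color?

#0A0906

#9D752D is rgb(157, 117, 45).
A 40% tint moves each channel 40% toward 255:
  R: 157 + 0.4×(255−157) = 157 + 39.2 = 196.2 → 196
  G: 117 + 0.4×(255−117) = 117 + 55.2 = 172.2 → 172
  B: 45 + 84 = 129 → 129
After the tint: rgb(196, 172, 129) = #C4AC81.
Per channel, c → c + 0.95(0 − c):
  R: 196 − 186.2 = 9.8 → 10
  G: 172 − 163.4 = 8.6 → 9
  B: 129 + 0.95×(0−129) = 129 − 122.55 = 6.45 → 6
rgb(10, 9, 6) = #0A0906.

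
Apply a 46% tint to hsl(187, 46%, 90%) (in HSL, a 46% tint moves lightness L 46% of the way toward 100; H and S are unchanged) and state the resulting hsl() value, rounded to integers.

L moves 46% from 90 toward 100: 90 + 4.6 = 94.6 → 95.
H and S are unchanged.

hsl(187, 46%, 95%)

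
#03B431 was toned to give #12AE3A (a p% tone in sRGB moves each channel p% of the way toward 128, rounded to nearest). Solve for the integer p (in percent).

12%

#03B431 is rgb(3, 180, 49); #12AE3A is rgb(18, 174, 58).
On the R channel (widest range): 18 ≈ 3 + (p/100)(128 − 3), so p ≈ 100×(18 − 3)/(128 − 3) = 1500/125 = 12.00.
p = 12 reproduces all three channels after rounding.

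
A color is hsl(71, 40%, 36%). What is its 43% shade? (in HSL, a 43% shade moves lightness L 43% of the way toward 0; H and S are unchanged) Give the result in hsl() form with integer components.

L moves 43% from 36 toward 0: 36 − 15.48 = 20.52 → 21.
H and S are unchanged.

hsl(71, 40%, 21%)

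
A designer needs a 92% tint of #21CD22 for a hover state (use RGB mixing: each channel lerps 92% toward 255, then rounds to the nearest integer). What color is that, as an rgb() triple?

#21CD22 is rgb(33, 205, 34).
Lerp each channel 92% toward 255:
  R: 33 + 204.24 = 237.24 → 237
  G: 205 + 46 = 251 → 251
  B: 34 + 0.92×(255−34) = 34 + 203.32 = 237.32 → 237

rgb(237, 251, 237)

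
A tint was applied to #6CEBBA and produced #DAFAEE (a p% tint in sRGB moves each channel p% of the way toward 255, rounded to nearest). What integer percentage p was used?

#6CEBBA is rgb(108, 235, 186); #DAFAEE is rgb(218, 250, 238).
On the R channel (widest range): 218 ≈ 108 + (p/100)(255 − 108), so p ≈ 100×(218 − 108)/(255 − 108) = 11000/147 = 74.83.
p = 75 reproduces all three channels after rounding.

75%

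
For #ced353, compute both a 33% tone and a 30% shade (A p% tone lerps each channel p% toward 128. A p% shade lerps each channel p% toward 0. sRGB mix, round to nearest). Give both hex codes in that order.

#ced353 is rgb(206, 211, 83).
33% tone:
  R: 206 + 0.33×(128−206) = 206 − 25.74 = 180.26 → 180
  G: 211 + 0.33×(128−211) = 211 − 27.39 = 183.61 → 184
  B: 83 + 14.85 = 97.85 → 98
  → #b4b862
30% shade:
  R: 206 + 0.3×(0−206) = 206 − 61.8 = 144.2 → 144
  G: 211 + 0.3×(0−211) = 211 − 63.3 = 147.7 → 148
  B: 83 − 24.9 = 58.1 → 58
  → #90943a

#b4b862, #90943a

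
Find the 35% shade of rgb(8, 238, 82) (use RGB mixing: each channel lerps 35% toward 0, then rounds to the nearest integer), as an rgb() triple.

Per channel, c → c + 0.35(0 − c):
  R: 8 − 2.8 = 5.2 → 5
  G: 238 − 83.3 = 154.7 → 155
  B: 82 + 0.35×(0−82) = 82 − 28.7 = 53.3 → 53

rgb(5, 155, 53)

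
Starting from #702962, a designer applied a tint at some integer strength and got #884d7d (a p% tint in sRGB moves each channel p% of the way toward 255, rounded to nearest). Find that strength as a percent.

#702962 is rgb(112, 41, 98); #884d7d is rgb(136, 77, 125).
On the G channel (widest range): 77 ≈ 41 + (p/100)(255 − 41), so p ≈ 100×(77 − 41)/(255 − 41) = 3600/214 = 16.82.
p = 17 reproduces all three channels after rounding.

17%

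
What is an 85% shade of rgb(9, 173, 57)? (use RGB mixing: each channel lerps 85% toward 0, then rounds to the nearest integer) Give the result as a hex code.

#011A09

Per channel, c → c + 0.85(0 − c):
  R: 9 + 0.85×(0−9) = 9 − 7.65 = 1.35 → 1
  G: 173 − 147.05 = 25.95 → 26
  B: 57 − 48.45 = 8.55 → 9
rgb(1, 26, 9) = #011A09.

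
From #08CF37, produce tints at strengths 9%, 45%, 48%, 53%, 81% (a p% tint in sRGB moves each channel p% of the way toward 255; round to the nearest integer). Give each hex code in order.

#1ED349, #77E591, #7FE697, #8BE8A1, #D0F6D9

#08CF37 is rgb(8, 207, 55).
9%: (8 + 22.23 = 30.23→30, 207 + 4.32 = 211.32→211, 55 + 18 = 73→73) → #1ED349
45%: (8 + 111.15 = 119.15→119, 207 + 21.6 = 228.6→229, 55 + 90 = 145→145) → #77E591
48%: (8 + 118.56 = 126.56→127, 207 + 23.04 = 230.04→230, 55 + 96 = 151→151) → #7FE697
53%: (8 + 130.91 = 138.91→139, 207 + 25.44 = 232.44→232, 55 + 106 = 161→161) → #8BE8A1
81%: (8 + 200.07 = 208.07→208, 207 + 38.88 = 245.88→246, 55 + 162 = 217→217) → #D0F6D9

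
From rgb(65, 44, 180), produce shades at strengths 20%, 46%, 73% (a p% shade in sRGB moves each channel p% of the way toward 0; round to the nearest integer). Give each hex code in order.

#342390, #231861, #120c31

20%: (65 − 13 = 52→52, 44 − 8.8 = 35.2→35, 180 − 36 = 144→144) → #342390
46%: (65 − 29.9 = 35.1→35, 44 − 20.24 = 23.76→24, 180 − 82.8 = 97.2→97) → #231861
73%: (65 − 47.45 = 17.55→18, 44 − 32.12 = 11.88→12, 180 − 131.4 = 48.6→49) → #120c31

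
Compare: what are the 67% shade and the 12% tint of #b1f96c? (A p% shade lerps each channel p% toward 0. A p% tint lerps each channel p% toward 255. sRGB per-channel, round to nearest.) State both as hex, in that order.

#b1f96c is rgb(177, 249, 108).
67% shade:
  R: 177 + 0.67×(0−177) = 177 − 118.59 = 58.41 → 58
  G: 249 − 166.83 = 82.17 → 82
  B: 108 − 72.36 = 35.64 → 36
  → #3a5224
12% tint:
  R: 177 + 0.12×(255−177) = 177 + 9.36 = 186.36 → 186
  G: 249 + 0.12×(255−249) = 249 + 0.72 = 249.72 → 250
  B: 108 + 0.12×(255−108) = 108 + 17.64 = 125.64 → 126
  → #bafa7e

#3a5224, #bafa7e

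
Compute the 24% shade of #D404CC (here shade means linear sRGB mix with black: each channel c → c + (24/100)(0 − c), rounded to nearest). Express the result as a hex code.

#D404CC is rgb(212, 4, 204).
Lerp each channel 24% toward 0:
  R: 212 − 50.88 = 161.12 → 161
  G: 4 − 0.96 = 3.04 → 3
  B: 204 + 0.24×(0−204) = 204 − 48.96 = 155.04 → 155
rgb(161, 3, 155) = #A1039B.

#A1039B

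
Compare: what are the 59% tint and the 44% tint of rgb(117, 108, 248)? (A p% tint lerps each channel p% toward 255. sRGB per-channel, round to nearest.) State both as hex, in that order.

59% tint:
  R: 117 + 0.59×(255−117) = 117 + 81.42 = 198.42 → 198
  G: 108 + 0.59×(255−108) = 108 + 86.73 = 194.73 → 195
  B: 248 + 0.59×(255−248) = 248 + 4.13 = 252.13 → 252
  → #c6c3fc
44% tint:
  R: 117 + 60.72 = 177.72 → 178
  G: 108 + 64.68 = 172.68 → 173
  B: 248 + 0.44×(255−248) = 248 + 3.08 = 251.08 → 251
  → #b2adfb

#c6c3fc, #b2adfb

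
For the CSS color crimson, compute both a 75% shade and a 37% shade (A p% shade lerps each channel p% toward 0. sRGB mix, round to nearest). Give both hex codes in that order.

#37050F, #8B0D26

CSS crimson is rgb(220, 20, 60).
75% shade:
  R: 220 + 0.75×(0−220) = 220 − 165 = 55 → 55
  G: 20 + 0.75×(0−20) = 20 − 15 = 5 → 5
  B: 60 + 0.75×(0−60) = 60 − 45 = 15 → 15
  → #37050F
37% shade:
  R: 220 + 0.37×(0−220) = 220 − 81.4 = 138.6 → 139
  G: 20 + 0.37×(0−20) = 20 − 7.4 = 12.6 → 13
  B: 60 + 0.37×(0−60) = 60 − 22.2 = 37.8 → 38
  → #8B0D26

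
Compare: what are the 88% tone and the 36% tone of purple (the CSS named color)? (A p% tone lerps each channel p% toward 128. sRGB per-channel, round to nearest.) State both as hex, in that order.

CSS purple is rgb(128, 0, 128).
88% tone:
  R: 128 + 0 = 128 → 128
  G: 0 + 0.88×(128−0) = 0 + 112.64 = 112.64 → 113
  B: 128 + 0.88×(128−128) = 128 + 0 = 128 → 128
  → #807180
36% tone:
  R: 128 + 0 = 128 → 128
  G: 0 + 46.08 = 46.08 → 46
  B: 128 + 0 = 128 → 128
  → #802E80

#807180, #802E80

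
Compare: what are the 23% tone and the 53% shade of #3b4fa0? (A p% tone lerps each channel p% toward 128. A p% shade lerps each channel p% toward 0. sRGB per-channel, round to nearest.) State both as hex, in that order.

#4b5a99, #1c254b

#3b4fa0 is rgb(59, 79, 160).
23% tone:
  R: 59 + 15.87 = 74.87 → 75
  G: 79 + 11.27 = 90.27 → 90
  B: 160 + 0.23×(128−160) = 160 − 7.36 = 152.64 → 153
  → #4b5a99
53% shade:
  R: 59 + 0.53×(0−59) = 59 − 31.27 = 27.73 → 28
  G: 79 + 0.53×(0−79) = 79 − 41.87 = 37.13 → 37
  B: 160 + 0.53×(0−160) = 160 − 84.8 = 75.2 → 75
  → #1c254b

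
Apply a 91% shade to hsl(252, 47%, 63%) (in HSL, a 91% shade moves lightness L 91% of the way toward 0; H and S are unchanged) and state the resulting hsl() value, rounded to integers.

L moves 91% from 63 toward 0: 63 − 57.33 = 5.67 → 6.
H and S are unchanged.

hsl(252, 47%, 6%)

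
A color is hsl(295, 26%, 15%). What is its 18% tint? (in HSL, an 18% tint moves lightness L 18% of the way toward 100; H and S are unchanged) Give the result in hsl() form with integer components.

hsl(295, 26%, 30%)

L moves 18% from 15 toward 100: 15 + 15.3 = 30.3 → 30.
H and S are unchanged.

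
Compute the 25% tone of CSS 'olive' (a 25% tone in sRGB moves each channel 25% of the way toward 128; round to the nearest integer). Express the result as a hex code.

#808020

CSS olive is rgb(128, 128, 0).
Per channel, c → c + 0.25(128 − c):
  R: 128 + 0.25×(128−128) = 128 + 0 = 128 → 128
  G: 128 + 0 = 128 → 128
  B: 0 + 0.25×(128−0) = 0 + 32 = 32 → 32
rgb(128, 128, 32) = #808020.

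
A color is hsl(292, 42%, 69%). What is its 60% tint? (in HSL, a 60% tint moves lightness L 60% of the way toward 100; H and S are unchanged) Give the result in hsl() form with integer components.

hsl(292, 42%, 88%)

L moves 60% from 69 toward 100: 69 + 18.6 = 87.6 → 88.
H and S are unchanged.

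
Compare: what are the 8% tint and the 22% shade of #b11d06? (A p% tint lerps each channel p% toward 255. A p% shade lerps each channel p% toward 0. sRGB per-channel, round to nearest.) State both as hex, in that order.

#b11d06 is rgb(177, 29, 6).
8% tint:
  R: 177 + 6.24 = 183.24 → 183
  G: 29 + 0.08×(255−29) = 29 + 18.08 = 47.08 → 47
  B: 6 + 19.92 = 25.92 → 26
  → #b72f1a
22% shade:
  R: 177 + 0.22×(0−177) = 177 − 38.94 = 138.06 → 138
  G: 29 + 0.22×(0−29) = 29 − 6.38 = 22.62 → 23
  B: 6 + 0.22×(0−6) = 6 − 1.32 = 4.68 → 5
  → #8a1705

#b72f1a, #8a1705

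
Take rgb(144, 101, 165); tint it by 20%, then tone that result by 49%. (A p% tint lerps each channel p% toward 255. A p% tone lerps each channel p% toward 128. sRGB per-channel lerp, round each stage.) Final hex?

#93829c

Per channel, c → c + 0.2(255 − c):
  R: 144 + 0.2×(255−144) = 144 + 22.2 = 166.2 → 166
  G: 101 + 0.2×(255−101) = 101 + 30.8 = 131.8 → 132
  B: 165 + 18 = 183 → 183
After the tint: rgb(166, 132, 183) = #a684b7.
Lerp each channel 49% toward 128:
  R: 166 + 0.49×(128−166) = 166 − 18.62 = 147.38 → 147
  G: 132 + 0.49×(128−132) = 132 − 1.96 = 130.04 → 130
  B: 183 − 26.95 = 156.05 → 156
rgb(147, 130, 156) = #93829c.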